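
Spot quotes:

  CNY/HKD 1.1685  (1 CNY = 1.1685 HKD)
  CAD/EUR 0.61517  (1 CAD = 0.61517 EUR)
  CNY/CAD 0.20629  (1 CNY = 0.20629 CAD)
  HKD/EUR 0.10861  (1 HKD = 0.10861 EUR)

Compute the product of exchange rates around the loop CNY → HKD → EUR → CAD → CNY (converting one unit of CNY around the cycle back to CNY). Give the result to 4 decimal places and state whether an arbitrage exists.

Around CNY → HKD → EUR → CAD → CNY: 1 × 1.1685 × 0.10861 ÷ 0.61517 ÷ 0.20629 = 1.000058
Product ≈ 1 (deviation 0.006%, within rounding noise).

1.0001 (no arbitrage)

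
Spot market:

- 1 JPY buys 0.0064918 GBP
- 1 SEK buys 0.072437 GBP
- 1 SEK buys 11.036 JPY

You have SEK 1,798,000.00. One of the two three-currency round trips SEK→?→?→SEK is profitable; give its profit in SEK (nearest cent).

Profit: SEK 19,913.94

Profitable loop is SEK → GBP → JPY → SEK:
SEK 1,798,000.00 × 0.072437 = GBP 130,241.73
GBP 130,241.73 ÷ 0.0064918 = JPY 20,062,498
JPY 20,062,498 ÷ 11.036 = SEK 1,817,913.94
Profit = SEK 1,817,913.94 − SEK 1,798,000.00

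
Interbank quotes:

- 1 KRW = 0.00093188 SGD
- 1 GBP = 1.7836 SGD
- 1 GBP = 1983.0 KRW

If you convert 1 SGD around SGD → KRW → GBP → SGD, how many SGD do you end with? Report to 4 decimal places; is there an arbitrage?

0.9652 (arbitrage exists)

Around SGD → KRW → GBP → SGD: 1 ÷ 0.00093188 ÷ 1983.0 × 1.7836 = 0.965194
Product < 1; profitable direction is SGD → GBP → KRW → SGD.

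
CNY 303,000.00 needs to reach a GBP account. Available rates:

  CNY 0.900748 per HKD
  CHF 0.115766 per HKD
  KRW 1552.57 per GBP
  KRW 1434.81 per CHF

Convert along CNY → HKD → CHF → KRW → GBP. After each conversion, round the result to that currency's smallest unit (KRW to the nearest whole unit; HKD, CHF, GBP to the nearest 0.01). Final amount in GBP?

CNY 303,000.00 ÷ 0.900748 = HKD 336,387.09
HKD 336,387.09 × 0.115766 = CHF 38,942.19
CHF 38,942.19 × 1434.81 = KRW 55,874,644
KRW 55,874,644 ÷ 1552.57 = GBP 35,988.49

GBP 35,988.49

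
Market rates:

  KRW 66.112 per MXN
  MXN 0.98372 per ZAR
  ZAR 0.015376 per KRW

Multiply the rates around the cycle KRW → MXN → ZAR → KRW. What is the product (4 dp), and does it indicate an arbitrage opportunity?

1.0000 (no arbitrage)

Around KRW → MXN → ZAR → KRW: 1 ÷ 66.112 ÷ 0.98372 ÷ 0.015376 = 1.000011
Product ≈ 1 (deviation 0.001%, within rounding noise).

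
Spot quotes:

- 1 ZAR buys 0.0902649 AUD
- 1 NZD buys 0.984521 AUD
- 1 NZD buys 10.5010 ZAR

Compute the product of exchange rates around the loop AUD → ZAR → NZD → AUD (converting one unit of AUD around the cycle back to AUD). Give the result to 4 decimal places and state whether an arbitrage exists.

Around AUD → ZAR → NZD → AUD: 1 ÷ 0.0902649 ÷ 10.5010 × 0.984521 = 1.038665
Product > 1; profitable direction is AUD → ZAR → NZD → AUD.

1.0387 (arbitrage exists)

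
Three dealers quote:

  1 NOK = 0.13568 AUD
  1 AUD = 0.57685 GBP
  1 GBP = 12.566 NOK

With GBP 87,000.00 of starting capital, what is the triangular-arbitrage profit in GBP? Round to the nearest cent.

Profit: GBP 1,459.29

Profitable loop is GBP → AUD → NOK → GBP:
GBP 87,000.00 ÷ 0.57685 = AUD 150,819.10
AUD 150,819.10 ÷ 0.13568 = NOK 1,111,579.48
NOK 1,111,579.48 ÷ 12.566 = GBP 88,459.29
Profit = GBP 88,459.29 − GBP 87,000.00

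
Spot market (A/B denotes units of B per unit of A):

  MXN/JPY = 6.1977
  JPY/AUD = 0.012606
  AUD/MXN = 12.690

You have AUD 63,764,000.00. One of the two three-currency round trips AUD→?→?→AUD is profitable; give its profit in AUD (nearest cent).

Profitable loop is AUD → JPY → MXN → AUD:
AUD 63,764,000.00 ÷ 0.012606 = JPY 5,058,226,241
JPY 5,058,226,241 ÷ 6.1977 = MXN 816,145,705.90
MXN 816,145,705.90 ÷ 12.690 = AUD 64,314,082.42
Profit = AUD 64,314,082.42 − AUD 63,764,000.00

Profit: AUD 550,082.42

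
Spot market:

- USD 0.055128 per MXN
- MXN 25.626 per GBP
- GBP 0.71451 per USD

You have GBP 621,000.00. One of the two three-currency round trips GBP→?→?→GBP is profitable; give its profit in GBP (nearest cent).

Profitable loop is GBP → MXN → USD → GBP:
GBP 621,000.00 × 25.626 = MXN 15,913,746.00
MXN 15,913,746.00 × 0.055128 = USD 877,292.99
USD 877,292.99 × 0.71451 = GBP 626,834.61
Profit = GBP 626,834.61 − GBP 621,000.00

Profit: GBP 5,834.61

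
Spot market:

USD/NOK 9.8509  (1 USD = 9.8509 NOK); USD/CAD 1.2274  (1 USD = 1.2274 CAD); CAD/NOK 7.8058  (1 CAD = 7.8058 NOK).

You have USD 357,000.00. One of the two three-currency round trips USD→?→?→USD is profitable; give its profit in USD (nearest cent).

Profitable loop is USD → NOK → CAD → USD:
USD 357,000.00 × 9.8509 = NOK 3,516,771.30
NOK 3,516,771.30 ÷ 7.8058 = CAD 450,533.10
CAD 450,533.10 ÷ 1.2274 = USD 367,062.98
Profit = USD 367,062.98 − USD 357,000.00

Profit: USD 10,062.98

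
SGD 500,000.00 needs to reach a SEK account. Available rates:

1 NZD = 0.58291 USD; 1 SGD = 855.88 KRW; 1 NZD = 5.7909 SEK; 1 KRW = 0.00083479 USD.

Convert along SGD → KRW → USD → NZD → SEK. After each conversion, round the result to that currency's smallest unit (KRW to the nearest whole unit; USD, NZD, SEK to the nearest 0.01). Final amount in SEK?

SEK 3,548,989.20

SGD 500,000.00 × 855.88 = KRW 427,940,000
KRW 427,940,000 × 0.00083479 = USD 357,240.03
USD 357,240.03 ÷ 0.58291 = NZD 612,856.24
NZD 612,856.24 × 5.7909 = SEK 3,548,989.20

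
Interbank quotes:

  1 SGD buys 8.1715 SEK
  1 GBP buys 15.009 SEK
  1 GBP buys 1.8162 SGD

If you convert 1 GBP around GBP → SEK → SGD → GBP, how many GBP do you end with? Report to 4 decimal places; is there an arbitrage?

Around GBP → SEK → SGD → GBP: 1 × 15.009 ÷ 8.1715 ÷ 1.8162 = 1.011315
Product > 1; profitable direction is GBP → SEK → SGD → GBP.

1.0113 (arbitrage exists)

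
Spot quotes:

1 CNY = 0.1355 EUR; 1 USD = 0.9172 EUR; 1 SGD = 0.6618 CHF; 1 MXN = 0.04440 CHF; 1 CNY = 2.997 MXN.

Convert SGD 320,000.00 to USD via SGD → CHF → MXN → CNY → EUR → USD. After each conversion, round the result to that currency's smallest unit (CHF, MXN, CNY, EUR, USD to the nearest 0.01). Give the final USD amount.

USD 235,116.05

SGD 320,000.00 × 0.6618 = CHF 211,776.00
CHF 211,776.00 ÷ 0.04440 = MXN 4,769,729.73
MXN 4,769,729.73 ÷ 2.997 = CNY 1,591,501.41
CNY 1,591,501.41 × 0.1355 = EUR 215,648.44
EUR 215,648.44 ÷ 0.9172 = USD 235,116.05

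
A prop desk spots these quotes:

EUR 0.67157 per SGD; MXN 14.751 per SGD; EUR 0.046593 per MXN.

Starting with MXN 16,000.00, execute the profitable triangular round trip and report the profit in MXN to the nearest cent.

Profitable loop is MXN → EUR → SGD → MXN:
MXN 16,000.00 × 0.046593 = EUR 745.49
EUR 745.49 ÷ 0.67157 = SGD 1,110.07
SGD 1,110.07 × 14.751 = MXN 16,374.61
Profit = MXN 16,374.61 − MXN 16,000.00

Profit: MXN 374.61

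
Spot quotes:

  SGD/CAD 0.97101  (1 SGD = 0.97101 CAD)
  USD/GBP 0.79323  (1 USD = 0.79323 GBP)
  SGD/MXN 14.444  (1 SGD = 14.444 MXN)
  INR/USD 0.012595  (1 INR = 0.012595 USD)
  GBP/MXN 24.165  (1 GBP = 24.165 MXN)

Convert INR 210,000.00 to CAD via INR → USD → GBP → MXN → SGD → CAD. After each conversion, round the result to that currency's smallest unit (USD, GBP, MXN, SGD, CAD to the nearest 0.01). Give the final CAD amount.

CAD 3,408.31

INR 210,000.00 × 0.012595 = USD 2,644.95
USD 2,644.95 × 0.79323 = GBP 2,098.05
GBP 2,098.05 × 24.165 = MXN 50,699.38
MXN 50,699.38 ÷ 14.444 = SGD 3,510.07
SGD 3,510.07 × 0.97101 = CAD 3,408.31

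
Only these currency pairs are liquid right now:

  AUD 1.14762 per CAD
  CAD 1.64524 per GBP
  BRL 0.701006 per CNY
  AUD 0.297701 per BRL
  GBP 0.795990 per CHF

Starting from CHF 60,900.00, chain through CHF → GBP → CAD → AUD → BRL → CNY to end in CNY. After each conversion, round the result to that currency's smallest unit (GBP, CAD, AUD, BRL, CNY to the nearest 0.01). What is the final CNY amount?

CHF 60,900.00 × 0.795990 = GBP 48,475.79
GBP 48,475.79 × 1.64524 = CAD 79,754.31
CAD 79,754.31 × 1.14762 = AUD 91,527.64
AUD 91,527.64 ÷ 0.297701 = BRL 307,448.21
BRL 307,448.21 ÷ 0.701006 = CNY 438,581.42

CNY 438,581.42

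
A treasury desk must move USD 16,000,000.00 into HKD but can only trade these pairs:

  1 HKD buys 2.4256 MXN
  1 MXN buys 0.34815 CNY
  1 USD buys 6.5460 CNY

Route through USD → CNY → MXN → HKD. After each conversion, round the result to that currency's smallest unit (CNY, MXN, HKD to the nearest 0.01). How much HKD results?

HKD 124,025,332.54

USD 16,000,000.00 × 6.5460 = CNY 104,736,000.00
CNY 104,736,000.00 ÷ 0.34815 = MXN 300,835,846.62
MXN 300,835,846.62 ÷ 2.4256 = HKD 124,025,332.54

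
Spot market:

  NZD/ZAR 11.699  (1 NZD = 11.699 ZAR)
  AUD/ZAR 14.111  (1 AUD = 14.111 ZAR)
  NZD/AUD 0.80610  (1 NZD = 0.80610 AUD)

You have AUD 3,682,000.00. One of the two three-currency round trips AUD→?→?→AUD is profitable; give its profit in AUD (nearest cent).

Profitable loop is AUD → NZD → ZAR → AUD:
AUD 3,682,000.00 ÷ 0.80610 = NZD 4,567,671.50
NZD 4,567,671.50 × 11.699 = ZAR 53,437,188.93
ZAR 53,437,188.93 ÷ 14.111 = AUD 3,786,917.22
Profit = AUD 3,786,917.22 − AUD 3,682,000.00

Profit: AUD 104,917.22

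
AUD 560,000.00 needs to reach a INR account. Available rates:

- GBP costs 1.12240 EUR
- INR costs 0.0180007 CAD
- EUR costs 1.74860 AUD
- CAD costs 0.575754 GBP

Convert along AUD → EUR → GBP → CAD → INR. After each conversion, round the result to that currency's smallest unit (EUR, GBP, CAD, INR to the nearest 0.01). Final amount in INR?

AUD 560,000.00 ÷ 1.74860 = EUR 320,256.20
EUR 320,256.20 ÷ 1.12240 = GBP 285,331.61
GBP 285,331.61 ÷ 0.575754 = CAD 495,579.03
CAD 495,579.03 ÷ 0.0180007 = INR 27,531,097.68

INR 27,531,097.68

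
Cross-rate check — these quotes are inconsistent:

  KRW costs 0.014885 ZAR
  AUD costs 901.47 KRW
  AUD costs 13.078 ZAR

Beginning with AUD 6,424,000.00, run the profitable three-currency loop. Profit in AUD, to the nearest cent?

Profitable loop is AUD → KRW → ZAR → AUD:
AUD 6,424,000.00 × 901.47 = KRW 5,791,043,280
KRW 5,791,043,280 × 0.014885 = ZAR 86,199,679.22
ZAR 86,199,679.22 ÷ 13.078 = AUD 6,591,197.37
Profit = AUD 6,591,197.37 − AUD 6,424,000.00

Profit: AUD 167,197.37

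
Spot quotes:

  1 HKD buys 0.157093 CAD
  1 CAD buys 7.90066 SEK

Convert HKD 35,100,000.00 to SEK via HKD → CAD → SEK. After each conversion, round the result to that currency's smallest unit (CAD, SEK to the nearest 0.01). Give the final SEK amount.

SEK 43,563,957.19

HKD 35,100,000.00 × 0.157093 = CAD 5,513,964.30
CAD 5,513,964.30 × 7.90066 = SEK 43,563,957.19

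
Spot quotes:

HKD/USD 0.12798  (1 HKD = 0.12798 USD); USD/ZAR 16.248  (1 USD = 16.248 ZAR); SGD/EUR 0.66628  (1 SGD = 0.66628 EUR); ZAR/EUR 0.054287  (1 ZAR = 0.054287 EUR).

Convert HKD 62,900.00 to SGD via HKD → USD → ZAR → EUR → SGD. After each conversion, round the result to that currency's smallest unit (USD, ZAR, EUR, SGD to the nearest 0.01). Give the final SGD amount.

SGD 10,656.92

HKD 62,900.00 × 0.12798 = USD 8,049.94
USD 8,049.94 × 16.248 = ZAR 130,795.43
ZAR 130,795.43 × 0.054287 = EUR 7,100.49
EUR 7,100.49 ÷ 0.66628 = SGD 10,656.92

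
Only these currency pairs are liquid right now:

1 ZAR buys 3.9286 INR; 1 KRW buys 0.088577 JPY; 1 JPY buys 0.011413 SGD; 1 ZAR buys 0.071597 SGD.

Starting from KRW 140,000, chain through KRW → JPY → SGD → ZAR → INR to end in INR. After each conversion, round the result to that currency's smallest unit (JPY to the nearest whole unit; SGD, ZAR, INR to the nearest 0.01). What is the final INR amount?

KRW 140,000 × 0.088577 = JPY 12,401
JPY 12,401 × 0.011413 = SGD 141.53
SGD 141.53 ÷ 0.071597 = ZAR 1,976.76
ZAR 1,976.76 × 3.9286 = INR 7,765.90

INR 7,765.90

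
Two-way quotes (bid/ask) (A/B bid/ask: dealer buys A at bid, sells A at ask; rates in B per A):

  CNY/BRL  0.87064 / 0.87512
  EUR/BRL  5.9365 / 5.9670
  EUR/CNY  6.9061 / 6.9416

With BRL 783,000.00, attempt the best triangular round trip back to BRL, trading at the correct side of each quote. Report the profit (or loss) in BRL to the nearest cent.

Best loop BRL → EUR → CNY → BRL:
BRL 783,000.00 ÷ 5.9670 (buy EUR at ask) = EUR 131,221.72
EUR 131,221.72 × 6.9061 (sell EUR at bid) = CNY 906,230.32
CNY 906,230.32 × 0.87064 (sell CNY at bid) = BRL 789,000.36

Net profit: BRL 6,000.36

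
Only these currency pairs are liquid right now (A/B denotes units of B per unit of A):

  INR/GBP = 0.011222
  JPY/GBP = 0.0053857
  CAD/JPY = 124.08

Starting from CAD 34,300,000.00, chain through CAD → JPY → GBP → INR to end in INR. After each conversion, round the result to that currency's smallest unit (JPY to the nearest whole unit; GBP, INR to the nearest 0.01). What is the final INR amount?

CAD 34,300,000.00 × 124.08 = JPY 4,255,944,000
JPY 4,255,944,000 × 0.0053857 = GBP 22,921,237.60
GBP 22,921,237.60 ÷ 0.011222 = INR 2,042,526,964.89

INR 2,042,526,964.89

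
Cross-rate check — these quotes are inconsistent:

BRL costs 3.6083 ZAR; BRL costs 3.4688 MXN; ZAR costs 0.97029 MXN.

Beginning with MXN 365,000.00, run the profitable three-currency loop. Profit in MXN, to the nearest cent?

Profit: MXN 3,398.45

Profitable loop is MXN → BRL → ZAR → MXN:
MXN 365,000.00 ÷ 3.4688 = BRL 105,223.71
BRL 105,223.71 × 3.6083 = ZAR 379,678.71
ZAR 379,678.71 × 0.97029 = MXN 368,398.45
Profit = MXN 368,398.45 − MXN 365,000.00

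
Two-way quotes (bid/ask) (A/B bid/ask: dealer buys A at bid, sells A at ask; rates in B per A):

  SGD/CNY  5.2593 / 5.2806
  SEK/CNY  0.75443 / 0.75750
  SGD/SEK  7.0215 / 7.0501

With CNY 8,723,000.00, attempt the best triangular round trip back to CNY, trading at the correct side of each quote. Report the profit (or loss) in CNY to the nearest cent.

Best loop CNY → SGD → SEK → CNY:
CNY 8,723,000.00 ÷ 5.2806 (buy SGD at ask) = SGD 1,651,895.62
SGD 1,651,895.62 × 7.0215 (sell SGD at bid) = SEK 11,598,785.08
SEK 11,598,785.08 × 0.75443 (sell SEK at bid) = CNY 8,750,471.43

Net profit: CNY 27,471.43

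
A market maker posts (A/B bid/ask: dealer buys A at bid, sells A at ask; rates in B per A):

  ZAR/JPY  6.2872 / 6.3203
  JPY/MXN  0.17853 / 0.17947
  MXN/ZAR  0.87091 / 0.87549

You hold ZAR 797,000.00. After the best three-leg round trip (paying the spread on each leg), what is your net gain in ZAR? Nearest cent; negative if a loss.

Best loop ZAR → MXN → JPY → ZAR:
ZAR 797,000.00 ÷ 0.87549 (buy MXN at ask) = MXN 910,347.35
MXN 910,347.35 ÷ 0.17947 (buy JPY at ask) = JPY 5,072,421
JPY 5,072,421 ÷ 6.3203 (buy ZAR at ask) = ZAR 802,560.12

Net profit: ZAR 5,560.12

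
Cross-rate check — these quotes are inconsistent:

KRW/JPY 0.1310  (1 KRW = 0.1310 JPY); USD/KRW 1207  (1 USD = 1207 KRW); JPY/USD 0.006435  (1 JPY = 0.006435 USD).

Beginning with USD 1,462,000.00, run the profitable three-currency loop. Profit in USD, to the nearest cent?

Profitable loop is USD → KRW → JPY → USD:
USD 1,462,000.00 × 1207 = KRW 1,764,634,000
KRW 1,764,634,000 × 0.1310 = JPY 231,167,054
JPY 231,167,054 × 0.006435 = USD 1,487,559.99
Profit = USD 1,487,559.99 − USD 1,462,000.00

Profit: USD 25,559.99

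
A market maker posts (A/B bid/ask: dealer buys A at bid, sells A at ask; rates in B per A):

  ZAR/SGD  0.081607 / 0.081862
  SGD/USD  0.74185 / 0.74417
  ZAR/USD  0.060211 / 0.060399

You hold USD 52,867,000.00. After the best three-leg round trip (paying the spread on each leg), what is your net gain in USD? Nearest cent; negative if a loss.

Best loop USD → ZAR → SGD → USD:
USD 52,867,000.00 ÷ 0.060399 (buy ZAR at ask) = ZAR 875,295,948.61
ZAR 875,295,948.61 × 0.081607 (sell ZAR at bid) = SGD 71,430,276.48
SGD 71,430,276.48 × 0.74185 (sell SGD at bid) = USD 52,990,550.61

Net profit: USD 123,550.61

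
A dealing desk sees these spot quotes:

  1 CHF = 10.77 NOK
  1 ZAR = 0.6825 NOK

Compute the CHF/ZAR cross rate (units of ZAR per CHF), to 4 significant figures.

CHF/ZAR = 15.78

1 CHF × 10.77 = 10.77 NOK
10.77 NOK ÷ 0.6825 = 15.7802 ZAR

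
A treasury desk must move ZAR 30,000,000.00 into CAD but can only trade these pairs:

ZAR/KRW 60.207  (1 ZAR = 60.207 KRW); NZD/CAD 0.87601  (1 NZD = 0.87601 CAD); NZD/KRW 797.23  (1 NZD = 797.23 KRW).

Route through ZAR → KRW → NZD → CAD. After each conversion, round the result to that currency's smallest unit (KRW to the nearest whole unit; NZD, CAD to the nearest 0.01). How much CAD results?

CAD 1,984,694.53

ZAR 30,000,000.00 × 60.207 = KRW 1,806,210,000
KRW 1,806,210,000 ÷ 797.23 = NZD 2,265,607.16
NZD 2,265,607.16 × 0.87601 = CAD 1,984,694.53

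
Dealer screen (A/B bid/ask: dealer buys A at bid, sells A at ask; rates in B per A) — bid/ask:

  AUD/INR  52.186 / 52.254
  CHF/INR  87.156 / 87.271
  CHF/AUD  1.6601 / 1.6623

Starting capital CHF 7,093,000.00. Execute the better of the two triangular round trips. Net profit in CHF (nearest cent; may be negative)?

Net profit: CHF 24,021.93

Best loop CHF → INR → AUD → CHF:
CHF 7,093,000.00 × 87.156 (sell CHF at bid) = INR 618,197,508.00
INR 618,197,508.00 ÷ 52.254 (buy AUD at ask) = AUD 11,830,625.56
AUD 11,830,625.56 ÷ 1.6623 (buy CHF at ask) = CHF 7,117,021.93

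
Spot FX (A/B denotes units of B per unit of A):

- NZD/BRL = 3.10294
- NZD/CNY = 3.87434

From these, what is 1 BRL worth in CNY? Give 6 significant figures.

BRL/CNY = 1.24860

1 BRL ÷ 3.10294 = 0.322275 NZD
0.322275 NZD × 3.87434 = 1.2486 CNY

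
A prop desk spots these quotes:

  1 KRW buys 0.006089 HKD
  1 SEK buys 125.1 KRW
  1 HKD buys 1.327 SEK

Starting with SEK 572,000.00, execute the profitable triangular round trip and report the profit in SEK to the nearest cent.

Profitable loop is SEK → KRW → HKD → SEK:
SEK 572,000.00 × 125.1 = KRW 71,557,200
KRW 71,557,200 × 0.006089 = HKD 435,711.79
HKD 435,711.79 × 1.327 = SEK 578,189.55
Profit = SEK 578,189.55 − SEK 572,000.00

Profit: SEK 6,189.55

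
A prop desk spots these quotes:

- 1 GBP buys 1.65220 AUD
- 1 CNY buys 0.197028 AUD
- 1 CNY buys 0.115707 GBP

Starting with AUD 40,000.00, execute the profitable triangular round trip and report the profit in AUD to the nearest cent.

Profitable loop is AUD → GBP → CNY → AUD:
AUD 40,000.00 ÷ 1.65220 = GBP 24,210.14
GBP 24,210.14 ÷ 0.115707 = CNY 209,236.64
CNY 209,236.64 × 0.197028 = AUD 41,225.48
Profit = AUD 41,225.48 − AUD 40,000.00

Profit: AUD 1,225.48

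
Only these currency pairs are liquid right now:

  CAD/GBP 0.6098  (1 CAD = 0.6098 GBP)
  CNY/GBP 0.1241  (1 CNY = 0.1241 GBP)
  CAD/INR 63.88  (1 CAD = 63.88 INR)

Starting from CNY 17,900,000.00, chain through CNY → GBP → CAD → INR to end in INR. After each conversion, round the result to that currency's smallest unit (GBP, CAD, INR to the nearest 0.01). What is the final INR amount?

CNY 17,900,000.00 × 0.1241 = GBP 2,221,390.00
GBP 2,221,390.00 ÷ 0.6098 = CAD 3,642,817.32
CAD 3,642,817.32 × 63.88 = INR 232,703,170.40

INR 232,703,170.40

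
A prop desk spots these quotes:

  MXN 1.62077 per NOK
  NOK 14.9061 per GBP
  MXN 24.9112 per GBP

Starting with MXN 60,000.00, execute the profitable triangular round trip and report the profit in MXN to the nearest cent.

Profit: MXN 1,867.20

Profitable loop is MXN → NOK → GBP → MXN:
MXN 60,000.00 ÷ 1.62077 = NOK 37,019.44
NOK 37,019.44 ÷ 14.9061 = GBP 2,483.51
GBP 2,483.51 × 24.9112 = MXN 61,867.20
Profit = MXN 61,867.20 − MXN 60,000.00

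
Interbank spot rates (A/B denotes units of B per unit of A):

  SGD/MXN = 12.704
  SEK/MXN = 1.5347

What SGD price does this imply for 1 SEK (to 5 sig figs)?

1 SEK × 1.5347 = 1.5347 MXN
1.5347 MXN ÷ 12.704 = 0.120804 SGD

SEK/SGD = 0.12080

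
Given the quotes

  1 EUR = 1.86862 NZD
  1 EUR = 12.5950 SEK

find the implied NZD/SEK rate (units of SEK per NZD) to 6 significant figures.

1 NZD ÷ 1.86862 = 0.535154 EUR
0.535154 EUR × 12.5950 = 6.74027 SEK

NZD/SEK = 6.74027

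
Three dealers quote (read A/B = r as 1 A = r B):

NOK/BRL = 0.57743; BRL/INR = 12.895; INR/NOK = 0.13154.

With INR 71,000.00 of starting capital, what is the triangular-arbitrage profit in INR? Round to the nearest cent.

Profit: INR 1,490.29

Profitable loop is INR → BRL → NOK → INR:
INR 71,000.00 ÷ 12.895 = BRL 5,506.01
BRL 5,506.01 ÷ 0.57743 = NOK 9,535.37
NOK 9,535.37 ÷ 0.13154 = INR 72,490.29
Profit = INR 72,490.29 − INR 71,000.00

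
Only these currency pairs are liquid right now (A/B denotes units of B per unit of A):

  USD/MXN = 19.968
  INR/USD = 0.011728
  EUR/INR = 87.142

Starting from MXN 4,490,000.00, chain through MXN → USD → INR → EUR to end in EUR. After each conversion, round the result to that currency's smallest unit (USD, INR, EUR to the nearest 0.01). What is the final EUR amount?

EUR 220,019.06

MXN 4,490,000.00 ÷ 19.968 = USD 224,859.78
USD 224,859.78 ÷ 0.011728 = INR 19,172,900.75
INR 19,172,900.75 ÷ 87.142 = EUR 220,019.06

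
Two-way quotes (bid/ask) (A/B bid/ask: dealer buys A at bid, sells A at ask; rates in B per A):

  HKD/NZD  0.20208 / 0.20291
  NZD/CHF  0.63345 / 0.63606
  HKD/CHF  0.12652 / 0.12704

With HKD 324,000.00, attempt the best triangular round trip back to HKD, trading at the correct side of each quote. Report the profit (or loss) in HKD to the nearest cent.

Net profit: HKD 2,467.68

Best loop HKD → NZD → CHF → HKD:
HKD 324,000.00 × 0.20208 (sell HKD at bid) = NZD 65,473.92
NZD 65,473.92 × 0.63345 (sell NZD at bid) = CHF 41,474.45
CHF 41,474.45 ÷ 0.12704 (buy HKD at ask) = HKD 326,467.68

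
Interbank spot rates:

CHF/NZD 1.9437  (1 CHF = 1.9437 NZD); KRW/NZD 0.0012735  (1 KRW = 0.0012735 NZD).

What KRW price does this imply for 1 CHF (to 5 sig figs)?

1 CHF × 1.9437 = 1.9437 NZD
1.9437 NZD ÷ 0.0012735 = 1526.27 KRW

CHF/KRW = 1526.3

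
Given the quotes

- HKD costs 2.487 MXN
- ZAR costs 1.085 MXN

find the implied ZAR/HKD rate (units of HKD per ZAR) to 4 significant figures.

1 ZAR × 1.085 = 1.085 MXN
1.085 MXN ÷ 2.487 = 0.436269 HKD

ZAR/HKD = 0.4363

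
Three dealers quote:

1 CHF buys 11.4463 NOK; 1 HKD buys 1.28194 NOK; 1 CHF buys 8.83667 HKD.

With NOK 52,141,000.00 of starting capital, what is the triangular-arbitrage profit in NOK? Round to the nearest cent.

Profitable loop is NOK → HKD → CHF → NOK:
NOK 52,141,000.00 ÷ 1.28194 = HKD 40,673,510.46
HKD 40,673,510.46 ÷ 8.83667 = CHF 4,602,809.71
CHF 4,602,809.71 × 11.4463 = NOK 52,685,140.76
Profit = NOK 52,685,140.76 − NOK 52,141,000.00

Profit: NOK 544,140.76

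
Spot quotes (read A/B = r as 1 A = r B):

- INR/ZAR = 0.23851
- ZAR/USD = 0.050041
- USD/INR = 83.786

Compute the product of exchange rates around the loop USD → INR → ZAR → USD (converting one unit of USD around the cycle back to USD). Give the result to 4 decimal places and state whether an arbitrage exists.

1.0000 (no arbitrage)

Around USD → INR → ZAR → USD: 1 × 83.786 × 0.23851 × 0.050041 = 1.000009
Product ≈ 1 (deviation 0.001%, within rounding noise).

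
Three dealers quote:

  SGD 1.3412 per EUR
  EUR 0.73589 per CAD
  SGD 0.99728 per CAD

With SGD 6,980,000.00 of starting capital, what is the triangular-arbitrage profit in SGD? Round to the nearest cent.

Profitable loop is SGD → EUR → CAD → SGD:
SGD 6,980,000.00 ÷ 1.3412 = EUR 5,204,294.66
EUR 5,204,294.66 ÷ 0.73589 = CAD 7,072,109.50
CAD 7,072,109.50 × 0.99728 = SGD 7,052,873.36
Profit = SGD 7,052,873.36 − SGD 6,980,000.00

Profit: SGD 72,873.36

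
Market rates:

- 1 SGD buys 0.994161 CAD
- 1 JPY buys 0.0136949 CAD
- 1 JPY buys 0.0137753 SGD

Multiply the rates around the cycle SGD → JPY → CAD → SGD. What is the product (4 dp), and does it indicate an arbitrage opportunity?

1.0000 (no arbitrage)

Around SGD → JPY → CAD → SGD: 1 ÷ 0.0137753 × 0.0136949 ÷ 0.994161 = 1.000002
Product ≈ 1 (deviation 0.000%, within rounding noise).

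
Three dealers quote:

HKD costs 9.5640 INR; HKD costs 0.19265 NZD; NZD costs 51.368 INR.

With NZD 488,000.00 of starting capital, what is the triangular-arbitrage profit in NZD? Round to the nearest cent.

Profitable loop is NZD → INR → HKD → NZD:
NZD 488,000.00 × 51.368 = INR 25,067,584.00
INR 25,067,584.00 ÷ 9.5640 = HKD 2,621,035.55
HKD 2,621,035.55 × 0.19265 = NZD 504,942.50
Profit = NZD 504,942.50 − NZD 488,000.00

Profit: NZD 16,942.50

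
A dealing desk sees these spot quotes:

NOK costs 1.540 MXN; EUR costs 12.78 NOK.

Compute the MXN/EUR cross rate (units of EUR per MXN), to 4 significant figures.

1 MXN ÷ 1.540 = 0.649351 NOK
0.649351 NOK ÷ 12.78 = 0.0508099 EUR

MXN/EUR = 0.05081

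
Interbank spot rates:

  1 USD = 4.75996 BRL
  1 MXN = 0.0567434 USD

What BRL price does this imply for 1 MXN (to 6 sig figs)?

1 MXN × 0.0567434 = 0.0567434 USD
0.0567434 USD × 4.75996 = 0.270096 BRL

MXN/BRL = 0.270096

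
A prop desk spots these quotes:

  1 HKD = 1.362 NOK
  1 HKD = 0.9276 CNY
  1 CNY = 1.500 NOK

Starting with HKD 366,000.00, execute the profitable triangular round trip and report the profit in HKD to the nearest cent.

Profit: HKD 7,900.44

Profitable loop is HKD → CNY → NOK → HKD:
HKD 366,000.00 × 0.9276 = CNY 339,501.60
CNY 339,501.60 × 1.500 = NOK 509,252.40
NOK 509,252.40 ÷ 1.362 = HKD 373,900.44
Profit = HKD 373,900.44 − HKD 366,000.00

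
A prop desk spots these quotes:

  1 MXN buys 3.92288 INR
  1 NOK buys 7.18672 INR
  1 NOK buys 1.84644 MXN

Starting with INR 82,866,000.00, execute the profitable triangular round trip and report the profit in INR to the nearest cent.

Profitable loop is INR → NOK → MXN → INR:
INR 82,866,000.00 ÷ 7.18672 = NOK 11,530,433.91
NOK 11,530,433.91 × 1.84644 = MXN 21,290,254.39
MXN 21,290,254.39 × 3.92288 = INR 83,519,113.15
Profit = INR 83,519,113.15 − INR 82,866,000.00

Profit: INR 653,113.15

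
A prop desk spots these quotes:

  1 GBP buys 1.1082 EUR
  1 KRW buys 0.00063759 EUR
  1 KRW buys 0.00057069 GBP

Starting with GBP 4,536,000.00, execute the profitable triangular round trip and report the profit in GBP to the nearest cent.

Profitable loop is GBP → KRW → EUR → GBP:
GBP 4,536,000.00 ÷ 0.00057069 = KRW 7,948,273,143
KRW 7,948,273,143 × 0.00063759 = EUR 5,067,739.47
EUR 5,067,739.47 ÷ 1.1082 = GBP 4,572,946.65
Profit = GBP 4,572,946.65 − GBP 4,536,000.00

Profit: GBP 36,946.65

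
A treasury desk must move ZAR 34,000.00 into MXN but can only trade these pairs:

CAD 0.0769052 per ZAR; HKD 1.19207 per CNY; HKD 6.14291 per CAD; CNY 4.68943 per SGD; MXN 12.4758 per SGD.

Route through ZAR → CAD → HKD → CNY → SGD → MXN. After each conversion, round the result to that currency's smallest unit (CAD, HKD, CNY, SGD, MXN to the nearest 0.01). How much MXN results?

MXN 35,847.22

ZAR 34,000.00 × 0.0769052 = CAD 2,614.78
CAD 2,614.78 × 6.14291 = HKD 16,062.36
HKD 16,062.36 ÷ 1.19207 = CNY 13,474.34
CNY 13,474.34 ÷ 4.68943 = SGD 2,873.34
SGD 2,873.34 × 12.4758 = MXN 35,847.22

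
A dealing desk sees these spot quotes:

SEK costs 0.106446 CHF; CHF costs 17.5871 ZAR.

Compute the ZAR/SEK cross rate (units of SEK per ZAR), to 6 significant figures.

ZAR/SEK = 0.534166

1 ZAR ÷ 17.5871 = 0.0568599 CHF
0.0568599 CHF ÷ 0.106446 = 0.534166 SEK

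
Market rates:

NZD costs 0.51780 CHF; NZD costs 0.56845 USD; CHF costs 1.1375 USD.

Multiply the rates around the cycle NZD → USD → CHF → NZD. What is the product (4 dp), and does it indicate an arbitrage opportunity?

0.9651 (arbitrage exists)

Around NZD → USD → CHF → NZD: 1 × 0.56845 ÷ 1.1375 ÷ 0.51780 = 0.965114
Product < 1; profitable direction is NZD → CHF → USD → NZD.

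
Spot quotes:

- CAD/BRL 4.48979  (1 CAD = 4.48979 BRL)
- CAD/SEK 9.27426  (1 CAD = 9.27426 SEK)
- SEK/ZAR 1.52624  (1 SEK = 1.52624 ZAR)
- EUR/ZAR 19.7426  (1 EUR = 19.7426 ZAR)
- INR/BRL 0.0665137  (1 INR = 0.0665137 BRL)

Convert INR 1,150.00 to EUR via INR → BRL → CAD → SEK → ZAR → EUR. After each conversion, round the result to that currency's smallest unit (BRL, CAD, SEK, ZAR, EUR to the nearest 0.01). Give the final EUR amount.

EUR 12.22

INR 1,150.00 × 0.0665137 = BRL 76.49
BRL 76.49 ÷ 4.48979 = CAD 17.04
CAD 17.04 × 9.27426 = SEK 158.03
SEK 158.03 × 1.52624 = ZAR 241.19
ZAR 241.19 ÷ 19.7426 = EUR 12.22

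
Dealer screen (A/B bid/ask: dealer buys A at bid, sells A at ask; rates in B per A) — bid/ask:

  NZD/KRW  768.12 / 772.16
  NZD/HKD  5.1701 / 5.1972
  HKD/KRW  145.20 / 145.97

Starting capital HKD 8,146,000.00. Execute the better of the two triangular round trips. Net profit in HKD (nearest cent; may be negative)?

Net profit: HKD 101,844.06

Best loop HKD → NZD → KRW → HKD:
HKD 8,146,000.00 ÷ 5.1972 (buy NZD at ask) = NZD 1,567,382.44
NZD 1,567,382.44 × 768.12 (sell NZD at bid) = KRW 1,203,937,797
KRW 1,203,937,797 ÷ 145.97 (buy HKD at ask) = HKD 8,247,844.06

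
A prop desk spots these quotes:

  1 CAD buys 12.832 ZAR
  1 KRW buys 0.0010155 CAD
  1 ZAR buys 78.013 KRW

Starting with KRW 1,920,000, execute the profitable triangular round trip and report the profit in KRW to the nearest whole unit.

Profit: KRW 31,832

Profitable loop is KRW → CAD → ZAR → KRW:
KRW 1,920,000 × 0.0010155 = CAD 1,949.76
CAD 1,949.76 × 12.832 = ZAR 25,019.32
ZAR 25,019.32 × 78.013 = KRW 1,951,832
Profit = KRW 1,951,832 − KRW 1,920,000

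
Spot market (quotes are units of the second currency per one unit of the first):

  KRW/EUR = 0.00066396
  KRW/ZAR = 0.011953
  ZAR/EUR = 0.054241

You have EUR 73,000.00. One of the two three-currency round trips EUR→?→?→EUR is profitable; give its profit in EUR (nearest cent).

Profitable loop is EUR → ZAR → KRW → EUR:
EUR 73,000.00 ÷ 0.054241 = ZAR 1,345,845.39
ZAR 1,345,845.39 ÷ 0.011953 = KRW 112,594,779
KRW 112,594,779 × 0.00066396 = EUR 74,758.43
Profit = EUR 74,758.43 − EUR 73,000.00

Profit: EUR 1,758.43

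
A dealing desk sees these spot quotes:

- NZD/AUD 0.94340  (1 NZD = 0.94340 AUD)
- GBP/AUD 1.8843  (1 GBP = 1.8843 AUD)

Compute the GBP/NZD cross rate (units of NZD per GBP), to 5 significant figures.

GBP/NZD = 1.9974

1 GBP × 1.8843 = 1.8843 AUD
1.8843 AUD ÷ 0.94340 = 1.99735 NZD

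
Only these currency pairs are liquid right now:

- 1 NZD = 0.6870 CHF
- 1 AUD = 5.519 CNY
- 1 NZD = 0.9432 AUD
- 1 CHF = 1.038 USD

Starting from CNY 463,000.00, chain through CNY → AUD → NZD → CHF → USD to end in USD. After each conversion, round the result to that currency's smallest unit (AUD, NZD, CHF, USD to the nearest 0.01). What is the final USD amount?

CNY 463,000.00 ÷ 5.519 = AUD 83,892.01
AUD 83,892.01 ÷ 0.9432 = NZD 88,944.03
NZD 88,944.03 × 0.6870 = CHF 61,104.55
CHF 61,104.55 × 1.038 = USD 63,426.52

USD 63,426.52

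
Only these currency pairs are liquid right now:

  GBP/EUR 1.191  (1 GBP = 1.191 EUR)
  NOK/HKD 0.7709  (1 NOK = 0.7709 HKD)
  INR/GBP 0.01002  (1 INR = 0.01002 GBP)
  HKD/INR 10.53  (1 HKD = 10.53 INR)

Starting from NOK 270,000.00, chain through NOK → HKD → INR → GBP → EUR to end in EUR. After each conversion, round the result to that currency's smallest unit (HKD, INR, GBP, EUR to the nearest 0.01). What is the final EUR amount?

NOK 270,000.00 × 0.7709 = HKD 208,143.00
HKD 208,143.00 × 10.53 = INR 2,191,745.79
INR 2,191,745.79 × 0.01002 = GBP 21,961.29
GBP 21,961.29 × 1.191 = EUR 26,155.90

EUR 26,155.90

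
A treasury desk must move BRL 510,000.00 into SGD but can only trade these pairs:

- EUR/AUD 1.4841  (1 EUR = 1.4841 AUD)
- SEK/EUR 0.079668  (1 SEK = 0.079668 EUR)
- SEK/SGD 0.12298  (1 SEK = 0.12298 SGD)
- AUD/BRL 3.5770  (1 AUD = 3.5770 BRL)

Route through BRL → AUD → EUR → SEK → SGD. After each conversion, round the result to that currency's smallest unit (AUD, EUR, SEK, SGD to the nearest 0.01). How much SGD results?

SGD 148,299.14

BRL 510,000.00 ÷ 3.5770 = AUD 142,577.58
AUD 142,577.58 ÷ 1.4841 = EUR 96,070.06
EUR 96,070.06 ÷ 0.079668 = SEK 1,205,880.15
SEK 1,205,880.15 × 0.12298 = SGD 148,299.14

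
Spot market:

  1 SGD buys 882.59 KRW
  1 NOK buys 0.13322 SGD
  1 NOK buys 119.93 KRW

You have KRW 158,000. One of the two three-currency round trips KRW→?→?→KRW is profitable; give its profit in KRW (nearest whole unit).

Profitable loop is KRW → SGD → NOK → KRW:
KRW 158,000 ÷ 882.59 = SGD 179.02
SGD 179.02 ÷ 0.13322 = NOK 1,343.78
NOK 1,343.78 × 119.93 = KRW 161,160
Profit = KRW 161,160 − KRW 158,000

Profit: KRW 3,160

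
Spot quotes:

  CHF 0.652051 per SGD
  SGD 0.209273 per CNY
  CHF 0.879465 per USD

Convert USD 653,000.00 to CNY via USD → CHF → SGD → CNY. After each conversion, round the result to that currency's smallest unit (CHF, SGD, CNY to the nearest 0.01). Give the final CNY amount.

USD 653,000.00 × 0.879465 = CHF 574,290.65
CHF 574,290.65 ÷ 0.652051 = SGD 880,744.99
SGD 880,744.99 ÷ 0.209273 = CNY 4,208,593.51

CNY 4,208,593.51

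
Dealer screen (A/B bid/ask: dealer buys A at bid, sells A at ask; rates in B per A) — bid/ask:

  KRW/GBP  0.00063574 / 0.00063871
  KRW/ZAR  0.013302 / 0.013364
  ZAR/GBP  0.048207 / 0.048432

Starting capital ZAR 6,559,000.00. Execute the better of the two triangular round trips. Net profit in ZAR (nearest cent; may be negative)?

Net profit: ZAR 26,078.62

Best loop ZAR → GBP → KRW → ZAR:
ZAR 6,559,000.00 × 0.048207 (sell ZAR at bid) = GBP 316,189.71
GBP 316,189.71 ÷ 0.00063871 (buy KRW at ask) = KRW 495,044,250
KRW 495,044,250 × 0.013302 (sell KRW at bid) = ZAR 6,585,078.62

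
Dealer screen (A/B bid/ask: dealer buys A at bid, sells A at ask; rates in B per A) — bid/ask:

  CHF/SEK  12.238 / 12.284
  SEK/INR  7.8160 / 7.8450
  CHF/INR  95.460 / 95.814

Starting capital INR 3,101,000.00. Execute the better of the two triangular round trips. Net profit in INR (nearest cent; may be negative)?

Best loop INR → CHF → SEK → INR:
INR 3,101,000.00 ÷ 95.814 (buy CHF at ask) = CHF 32,364.79
CHF 32,364.79 × 12.238 (sell CHF at bid) = SEK 396,080.30
SEK 396,080.30 × 7.8160 (sell SEK at bid) = INR 3,095,763.64

Net result: INR -5,236.36 (no profitable arbitrage after spreads)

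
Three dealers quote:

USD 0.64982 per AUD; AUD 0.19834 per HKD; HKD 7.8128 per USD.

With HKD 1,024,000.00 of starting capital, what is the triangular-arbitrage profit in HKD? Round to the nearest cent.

Profit: HKD 7,121.98

Profitable loop is HKD → AUD → USD → HKD:
HKD 1,024,000.00 × 0.19834 = AUD 203,100.16
AUD 203,100.16 × 0.64982 = USD 131,978.55
USD 131,978.55 × 7.8128 = HKD 1,031,121.98
Profit = HKD 1,031,121.98 − HKD 1,024,000.00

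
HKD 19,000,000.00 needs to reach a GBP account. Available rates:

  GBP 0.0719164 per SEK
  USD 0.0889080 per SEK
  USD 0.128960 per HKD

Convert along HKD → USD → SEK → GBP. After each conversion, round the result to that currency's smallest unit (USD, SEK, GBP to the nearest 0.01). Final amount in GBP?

GBP 1,981,963.83

HKD 19,000,000.00 × 0.128960 = USD 2,450,240.00
USD 2,450,240.00 ÷ 0.0889080 = SEK 27,559,274.76
SEK 27,559,274.76 × 0.0719164 = GBP 1,981,963.83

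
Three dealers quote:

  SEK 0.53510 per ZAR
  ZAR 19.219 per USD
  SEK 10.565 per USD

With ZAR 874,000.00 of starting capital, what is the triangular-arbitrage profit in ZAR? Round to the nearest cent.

Profit: ZAR 23,873.59

Profitable loop is ZAR → USD → SEK → ZAR:
ZAR 874,000.00 ÷ 19.219 = USD 45,475.83
USD 45,475.83 × 10.565 = SEK 480,452.16
SEK 480,452.16 ÷ 0.53510 = ZAR 897,873.59
Profit = ZAR 897,873.59 − ZAR 874,000.00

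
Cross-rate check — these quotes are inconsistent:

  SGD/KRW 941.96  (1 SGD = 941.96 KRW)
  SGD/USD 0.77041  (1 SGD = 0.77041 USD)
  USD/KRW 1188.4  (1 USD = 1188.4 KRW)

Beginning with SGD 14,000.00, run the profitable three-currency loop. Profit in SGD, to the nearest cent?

Profitable loop is SGD → KRW → USD → SGD:
SGD 14,000.00 × 941.96 = KRW 13,187,440
KRW 13,187,440 ÷ 1188.4 = USD 11,096.80
USD 11,096.80 ÷ 0.77041 = SGD 14,403.76
Profit = SGD 14,403.76 − SGD 14,000.00

Profit: SGD 403.76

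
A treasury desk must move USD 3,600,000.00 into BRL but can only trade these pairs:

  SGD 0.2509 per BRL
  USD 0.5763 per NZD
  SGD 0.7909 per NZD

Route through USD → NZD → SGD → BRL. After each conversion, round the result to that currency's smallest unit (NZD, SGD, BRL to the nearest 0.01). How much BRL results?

BRL 19,691,318.45

USD 3,600,000.00 ÷ 0.5763 = NZD 6,246,746.49
NZD 6,246,746.49 × 0.7909 = SGD 4,940,551.80
SGD 4,940,551.80 ÷ 0.2509 = BRL 19,691,318.45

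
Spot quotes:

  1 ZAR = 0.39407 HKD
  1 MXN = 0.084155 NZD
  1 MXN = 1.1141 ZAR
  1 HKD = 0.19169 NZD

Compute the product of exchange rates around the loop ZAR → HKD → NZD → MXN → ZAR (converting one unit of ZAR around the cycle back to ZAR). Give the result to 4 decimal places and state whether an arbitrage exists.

Around ZAR → HKD → NZD → MXN → ZAR: 1 × 0.39407 × 0.19169 ÷ 0.084155 × 1.1141 = 1.000039
Product ≈ 1 (deviation 0.004%, within rounding noise).

1.0000 (no arbitrage)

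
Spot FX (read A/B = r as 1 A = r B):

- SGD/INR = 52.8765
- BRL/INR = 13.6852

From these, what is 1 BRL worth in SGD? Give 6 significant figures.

1 BRL × 13.6852 = 13.6852 INR
13.6852 INR ÷ 52.8765 = 0.258814 SGD

BRL/SGD = 0.258814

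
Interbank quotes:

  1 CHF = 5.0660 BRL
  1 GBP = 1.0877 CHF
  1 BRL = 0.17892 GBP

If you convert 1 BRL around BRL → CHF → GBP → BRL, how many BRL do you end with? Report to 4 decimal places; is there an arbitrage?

Around BRL → CHF → GBP → BRL: 1 ÷ 5.0660 ÷ 1.0877 ÷ 0.17892 = 1.014301
Product > 1; profitable direction is BRL → CHF → GBP → BRL.

1.0143 (arbitrage exists)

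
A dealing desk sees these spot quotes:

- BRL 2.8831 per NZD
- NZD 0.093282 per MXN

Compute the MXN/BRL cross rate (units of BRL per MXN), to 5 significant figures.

1 MXN × 0.093282 = 0.093282 NZD
0.093282 NZD × 2.8831 = 0.268941 BRL

MXN/BRL = 0.26894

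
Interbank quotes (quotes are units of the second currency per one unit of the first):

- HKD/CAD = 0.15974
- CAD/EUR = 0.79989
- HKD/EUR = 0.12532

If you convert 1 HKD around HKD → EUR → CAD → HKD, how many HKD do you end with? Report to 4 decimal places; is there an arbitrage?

Around HKD → EUR → CAD → HKD: 1 × 0.12532 ÷ 0.79989 ÷ 0.15974 = 0.980791
Product < 1; profitable direction is HKD → CAD → EUR → HKD.

0.9808 (arbitrage exists)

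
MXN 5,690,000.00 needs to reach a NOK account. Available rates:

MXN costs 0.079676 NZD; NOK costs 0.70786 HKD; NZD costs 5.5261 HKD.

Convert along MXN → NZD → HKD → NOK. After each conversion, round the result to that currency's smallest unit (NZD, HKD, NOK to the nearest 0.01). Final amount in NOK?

MXN 5,690,000.00 × 0.079676 = NZD 453,356.44
NZD 453,356.44 × 5.5261 = HKD 2,505,293.02
HKD 2,505,293.02 ÷ 0.70786 = NOK 3,539,249.31

NOK 3,539,249.31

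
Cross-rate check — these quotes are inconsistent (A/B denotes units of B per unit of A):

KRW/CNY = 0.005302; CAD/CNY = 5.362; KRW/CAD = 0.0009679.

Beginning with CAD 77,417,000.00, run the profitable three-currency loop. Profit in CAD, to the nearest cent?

Profitable loop is CAD → KRW → CNY → CAD:
CAD 77,417,000.00 ÷ 0.0009679 = KRW 79,984,502,531
KRW 79,984,502,531 × 0.005302 = CNY 424,077,832.42
CNY 424,077,832.42 ÷ 5.362 = CAD 79,089,487.58
Profit = CAD 79,089,487.58 − CAD 77,417,000.00

Profit: CAD 1,672,487.58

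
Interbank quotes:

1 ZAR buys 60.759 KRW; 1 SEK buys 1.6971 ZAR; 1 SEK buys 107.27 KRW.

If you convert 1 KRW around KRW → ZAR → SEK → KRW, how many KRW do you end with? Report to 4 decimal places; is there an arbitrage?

1.0403 (arbitrage exists)

Around KRW → ZAR → SEK → KRW: 1 ÷ 60.759 ÷ 1.6971 × 107.27 = 1.040304
Product > 1; profitable direction is KRW → ZAR → SEK → KRW.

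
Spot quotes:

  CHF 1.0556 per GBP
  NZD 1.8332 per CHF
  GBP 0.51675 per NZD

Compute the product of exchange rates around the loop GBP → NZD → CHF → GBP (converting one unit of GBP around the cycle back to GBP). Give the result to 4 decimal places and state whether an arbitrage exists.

1.0000 (no arbitrage)

Around GBP → NZD → CHF → GBP: 1 ÷ 0.51675 ÷ 1.8332 ÷ 1.0556 = 1.000024
Product ≈ 1 (deviation 0.002%, within rounding noise).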